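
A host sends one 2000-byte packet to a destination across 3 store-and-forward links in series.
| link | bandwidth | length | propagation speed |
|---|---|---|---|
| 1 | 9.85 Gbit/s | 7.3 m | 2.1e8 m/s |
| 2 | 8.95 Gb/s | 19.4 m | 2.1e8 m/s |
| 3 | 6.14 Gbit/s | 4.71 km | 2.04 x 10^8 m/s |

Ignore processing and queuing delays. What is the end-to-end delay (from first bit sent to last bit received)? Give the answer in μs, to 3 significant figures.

29.2 μs

L = 2000 × 8 = 16000 bits.
Transmission delays (L/R per hop): 1.62437, 1.78771, 2.60586 μs; sum = 6.01794 μs.
Propagation delays (d/s per hop): 0.0347619, 0.092381, 23.0882 μs; sum = 23.2154 μs.
End-to-end = 29.2 μs.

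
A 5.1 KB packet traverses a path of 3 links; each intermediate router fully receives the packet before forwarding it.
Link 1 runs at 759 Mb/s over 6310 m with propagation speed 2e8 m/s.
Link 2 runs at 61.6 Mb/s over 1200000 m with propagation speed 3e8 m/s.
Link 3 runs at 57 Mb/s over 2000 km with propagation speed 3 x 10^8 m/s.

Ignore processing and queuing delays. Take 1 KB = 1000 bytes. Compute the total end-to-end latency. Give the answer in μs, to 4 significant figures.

12130 μs

L = 40800 bits.
Transmission delays (L/R per hop): 53.7549, 662.338, 715.789 μs; sum = 1431.88 μs.
Propagation delays (d/s per hop): 31.55, 4000, 6666.67 μs; sum = 10698.2 μs.
End-to-end = 12130 μs.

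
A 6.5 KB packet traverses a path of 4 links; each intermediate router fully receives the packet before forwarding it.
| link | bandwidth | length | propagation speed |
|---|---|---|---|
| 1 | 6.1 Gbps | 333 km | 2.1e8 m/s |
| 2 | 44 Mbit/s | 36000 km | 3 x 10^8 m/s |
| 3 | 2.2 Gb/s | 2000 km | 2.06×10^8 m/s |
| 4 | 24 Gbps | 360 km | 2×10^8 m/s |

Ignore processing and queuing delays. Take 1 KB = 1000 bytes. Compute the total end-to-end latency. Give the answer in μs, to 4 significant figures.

134300 μs

L = 52000 bits.
Transmission delays (L/R per hop): 8.52459, 1181.82, 23.6364, 2.16667 μs; sum = 1216.15 μs.
Propagation delays (d/s per hop): 1585.71, 120000, 9708.74, 1800 μs; sum = 133094 μs.
End-to-end = 134300 μs.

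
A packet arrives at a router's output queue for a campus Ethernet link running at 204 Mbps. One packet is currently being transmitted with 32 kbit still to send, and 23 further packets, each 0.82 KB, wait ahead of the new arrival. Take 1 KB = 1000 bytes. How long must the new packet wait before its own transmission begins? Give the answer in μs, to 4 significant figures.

Each queued packet: L/R = 6560/204000000 = 32.1569 μs.
23 queued → 739.608 μs.
Plus remaining 32000 bits of current packet: 156.863 μs.
Queuing delay = 896.5 μs.

896.5 μs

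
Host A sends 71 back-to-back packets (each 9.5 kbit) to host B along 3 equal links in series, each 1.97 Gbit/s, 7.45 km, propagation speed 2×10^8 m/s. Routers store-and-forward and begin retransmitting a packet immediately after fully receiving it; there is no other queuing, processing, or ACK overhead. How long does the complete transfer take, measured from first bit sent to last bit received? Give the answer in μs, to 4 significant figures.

463.8 μs

Per-hop transmission t_tx = L/R = 9500/1970000000 = 4.82234 μs.
Per-hop propagation t_prop = 7450/200000000 = 37.25 μs.
Pipeline fill: first packet needs 3·t_tx to clear all hops; remaining 70 packets each add one t_tx.
Total = (3+71-1)·t_tx + 3·t_prop = 73·4.82234 + 3·37.25 = 463.8 μs.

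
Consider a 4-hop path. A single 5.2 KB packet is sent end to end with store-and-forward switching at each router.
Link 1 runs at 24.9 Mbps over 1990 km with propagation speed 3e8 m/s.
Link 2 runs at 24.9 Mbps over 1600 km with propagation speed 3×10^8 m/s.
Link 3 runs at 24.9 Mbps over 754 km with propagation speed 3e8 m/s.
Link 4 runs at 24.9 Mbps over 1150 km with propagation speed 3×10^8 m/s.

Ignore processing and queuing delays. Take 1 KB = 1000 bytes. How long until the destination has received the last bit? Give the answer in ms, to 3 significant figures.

L = 41600 bits.
Transmission delay per hop = L/R = 41600/24900000 = 1.67068 ms; 4 hops → 6.68273 ms.
Propagation delays (d/s per hop): 6.63333, 5.33333, 2.51333, 3.83333 ms; sum = 18.3133 ms.
End-to-end = 25.0 ms.

25.0 ms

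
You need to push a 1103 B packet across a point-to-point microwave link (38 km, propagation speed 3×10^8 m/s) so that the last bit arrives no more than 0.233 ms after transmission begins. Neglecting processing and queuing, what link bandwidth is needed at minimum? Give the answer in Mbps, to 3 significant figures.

83.0 Mbps

L = 8824 bits.
Propagation delay = 38000 / 300000000 = 0.126667 ms.
Transmission budget = 0.233 − 0.126667 = 0.106333 ms.
R ≥ L / t_tx = 8824 bits / 0.000106333 s = 83.0 Mbps.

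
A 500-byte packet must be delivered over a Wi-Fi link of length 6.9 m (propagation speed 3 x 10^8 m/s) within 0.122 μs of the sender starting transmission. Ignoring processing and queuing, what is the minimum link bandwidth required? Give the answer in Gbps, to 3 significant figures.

40.4 Gbps

L = 4000 bits.
Propagation delay = 6.9 / 300000000 = 0.023 μs.
Transmission budget = 0.122 − 0.023 = 0.099 μs.
R ≥ L / t_tx = 4000 bits / 9.9e-08 s = 40.4 Gbps.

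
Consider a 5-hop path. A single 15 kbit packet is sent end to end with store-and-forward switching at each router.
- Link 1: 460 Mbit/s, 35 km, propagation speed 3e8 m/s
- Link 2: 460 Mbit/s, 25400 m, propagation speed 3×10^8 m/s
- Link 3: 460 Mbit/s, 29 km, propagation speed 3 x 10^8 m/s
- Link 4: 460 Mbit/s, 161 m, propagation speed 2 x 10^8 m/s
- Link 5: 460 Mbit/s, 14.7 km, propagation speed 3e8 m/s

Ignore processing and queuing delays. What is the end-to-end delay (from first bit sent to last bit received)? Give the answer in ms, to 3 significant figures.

L = 15000 bits.
Transmission delay per hop = L/R = 15000/460000000 = 0.0326087 ms; 5 hops → 0.163043 ms.
Propagation delays (d/s per hop): 0.116667, 0.0846667, 0.0966667, 0.000805, 0.049 ms; sum = 0.347805 ms.
End-to-end = 0.511 ms.

0.511 ms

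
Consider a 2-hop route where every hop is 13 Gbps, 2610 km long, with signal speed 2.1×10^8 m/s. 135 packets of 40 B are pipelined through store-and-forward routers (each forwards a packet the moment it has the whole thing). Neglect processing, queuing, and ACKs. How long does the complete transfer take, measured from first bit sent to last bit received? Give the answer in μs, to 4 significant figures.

24860 μs

Per-hop transmission t_tx = L/R = 320/13000000000 = 0.0246154 μs.
Per-hop propagation t_prop = 2610000/210000000 = 12428.6 μs.
Pipeline fill: first packet needs 2·t_tx to clear all hops; remaining 134 packets each add one t_tx.
Total = (2+135-1)·t_tx + 2·t_prop = 136·0.0246154 + 2·12428.6 = 24860 μs.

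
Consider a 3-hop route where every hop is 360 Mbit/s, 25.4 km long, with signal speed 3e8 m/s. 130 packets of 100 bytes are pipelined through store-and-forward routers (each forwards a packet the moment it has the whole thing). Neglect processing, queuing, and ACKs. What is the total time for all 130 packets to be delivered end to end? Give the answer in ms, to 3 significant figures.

Per-hop transmission t_tx = L/R = 800/360000000 = 0.00222222 ms.
Per-hop propagation t_prop = 25400/300000000 = 0.0846667 ms.
Pipeline fill: first packet needs 3·t_tx to clear all hops; remaining 129 packets each add one t_tx.
Total = (3+130-1)·t_tx + 3·t_prop = 132·0.00222222 + 3·0.0846667 = 0.547 ms.

0.547 ms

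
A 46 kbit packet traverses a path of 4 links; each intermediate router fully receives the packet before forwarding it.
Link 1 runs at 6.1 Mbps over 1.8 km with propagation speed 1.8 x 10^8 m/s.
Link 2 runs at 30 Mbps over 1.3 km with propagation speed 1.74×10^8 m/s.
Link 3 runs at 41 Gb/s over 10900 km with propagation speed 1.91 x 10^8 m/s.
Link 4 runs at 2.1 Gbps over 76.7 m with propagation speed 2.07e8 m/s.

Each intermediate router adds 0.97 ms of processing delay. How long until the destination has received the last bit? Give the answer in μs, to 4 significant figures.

69090 μs

L = 46000 bits.
Transmission delays (L/R per hop): 7540.98, 1533.33, 1.12195, 21.9048 μs; sum = 9097.34 μs.
Propagation delays (d/s per hop): 10, 7.47126, 57068.1, 0.370531 μs; sum = 57085.9 μs.
Processing at 3 router(s): 3 × 0.97 ms = 2910 μs.
End-to-end = 69090 μs.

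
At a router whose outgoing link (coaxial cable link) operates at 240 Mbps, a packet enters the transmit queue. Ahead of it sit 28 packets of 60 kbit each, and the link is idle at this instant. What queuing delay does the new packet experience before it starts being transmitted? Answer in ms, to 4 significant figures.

Each queued packet: L/R = 60000/240000000 = 0.25 ms.
28 queued → 7 ms.
Queuing delay = 7.000 ms.

7.000 ms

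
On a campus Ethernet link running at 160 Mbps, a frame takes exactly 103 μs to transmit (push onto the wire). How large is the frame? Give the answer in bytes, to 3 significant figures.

2060 bytes

L = R × t_tx = 160000000 b/s × 0.000103 s = 16480 bits.
In bytes: 16480 / 8 = 2060 bytes.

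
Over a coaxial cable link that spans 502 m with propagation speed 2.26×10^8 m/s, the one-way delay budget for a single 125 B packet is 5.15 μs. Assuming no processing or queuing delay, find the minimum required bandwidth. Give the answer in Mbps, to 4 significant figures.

L = 1000 bits.
Propagation delay = 502 / 2.26e+08 = 2.22124 μs.
Transmission budget = 5.15 − 2.22124 = 2.92876 μs.
R ≥ L / t_tx = 1000 bits / 2.92876e-06 s = 341.4 Mbps.

341.4 Mbps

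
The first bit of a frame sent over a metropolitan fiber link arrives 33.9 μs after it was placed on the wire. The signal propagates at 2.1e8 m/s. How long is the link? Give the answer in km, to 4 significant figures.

d = s × t_prop = 210000000 × 3.39e-05 = 7.119 km.

7.119 km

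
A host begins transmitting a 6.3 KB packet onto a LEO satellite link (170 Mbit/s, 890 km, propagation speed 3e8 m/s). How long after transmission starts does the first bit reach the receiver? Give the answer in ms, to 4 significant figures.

2.967 ms

First bit experiences only propagation delay: d/s = 890000/300000000 = 2.967 ms.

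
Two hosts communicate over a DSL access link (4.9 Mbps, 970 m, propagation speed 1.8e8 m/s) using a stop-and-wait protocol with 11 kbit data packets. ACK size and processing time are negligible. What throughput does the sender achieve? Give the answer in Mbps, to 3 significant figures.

4.88 Mbps

t_tx = L/R = 11000/4900000 = 0.0022449 s.
t_prop = 970/180000000 = 5.38889e-06 s; RTT = 1.07778e-05 s.
Cycle = t_tx + RTT = 0.00225568 s.
Throughput = L / cycle = 11000 / 0.00225568 = 4.88 Mbps.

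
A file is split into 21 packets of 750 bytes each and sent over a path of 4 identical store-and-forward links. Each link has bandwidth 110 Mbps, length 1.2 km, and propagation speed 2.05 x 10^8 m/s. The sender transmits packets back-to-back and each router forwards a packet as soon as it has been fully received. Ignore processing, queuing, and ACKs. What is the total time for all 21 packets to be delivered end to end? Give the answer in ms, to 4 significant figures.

Per-hop transmission t_tx = L/R = 6000/110000000 = 0.0545455 ms.
Per-hop propagation t_prop = 1200/2.05e+08 = 0.00585366 ms.
Pipeline fill: first packet needs 4·t_tx to clear all hops; remaining 20 packets each add one t_tx.
Total = (4+21-1)·t_tx + 4·t_prop = 24·0.0545455 + 4·0.00585366 = 1.333 ms.

1.333 ms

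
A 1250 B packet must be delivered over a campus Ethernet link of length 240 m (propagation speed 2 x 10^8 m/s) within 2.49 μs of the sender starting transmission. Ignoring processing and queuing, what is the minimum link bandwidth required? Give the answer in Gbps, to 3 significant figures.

L = 10000 bits.
Propagation delay = 240 / 200000000 = 1.2 μs.
Transmission budget = 2.49 − 1.2 = 1.29 μs.
R ≥ L / t_tx = 10000 bits / 1.29e-06 s = 7.75 Gbps.

7.75 Gbps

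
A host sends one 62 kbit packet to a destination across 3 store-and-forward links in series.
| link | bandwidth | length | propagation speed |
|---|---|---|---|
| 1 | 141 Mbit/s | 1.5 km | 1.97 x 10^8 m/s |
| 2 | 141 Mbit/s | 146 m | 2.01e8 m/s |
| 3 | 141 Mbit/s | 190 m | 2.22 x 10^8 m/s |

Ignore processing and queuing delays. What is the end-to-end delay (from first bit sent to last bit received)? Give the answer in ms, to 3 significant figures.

L = 62000 bits.
Transmission delay per hop = L/R = 62000/141000000 = 0.439716 ms; 3 hops → 1.31915 ms.
Propagation delays (d/s per hop): 0.00761421, 0.000726368, 0.000855856 ms; sum = 0.00919644 ms.
End-to-end = 1.33 ms.

1.33 ms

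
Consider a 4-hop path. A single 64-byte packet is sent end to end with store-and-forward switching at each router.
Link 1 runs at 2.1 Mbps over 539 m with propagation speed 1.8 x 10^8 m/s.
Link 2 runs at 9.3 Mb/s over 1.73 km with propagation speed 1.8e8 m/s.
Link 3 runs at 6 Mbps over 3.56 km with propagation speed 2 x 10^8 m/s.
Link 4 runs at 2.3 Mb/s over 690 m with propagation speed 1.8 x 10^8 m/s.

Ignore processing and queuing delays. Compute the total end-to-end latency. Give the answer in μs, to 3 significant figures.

641 μs

L = 64 × 8 = 512 bits.
Transmission delays (L/R per hop): 243.81, 55.0538, 85.3333, 222.609 μs; sum = 606.805 μs.
Propagation delays (d/s per hop): 2.99444, 9.61111, 17.8, 3.83333 μs; sum = 34.2389 μs.
End-to-end = 641 μs.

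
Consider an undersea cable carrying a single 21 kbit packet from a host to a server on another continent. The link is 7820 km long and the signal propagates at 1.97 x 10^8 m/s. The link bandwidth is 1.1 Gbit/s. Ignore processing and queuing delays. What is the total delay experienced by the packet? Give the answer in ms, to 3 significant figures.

39.7 ms

L = 21000 bits.
Transmission delay = L/R = 21000 / 1100000000 = 0.0190909 ms.
Propagation delay = d/s = 7820000 m / 197000000 m/s = 39.6954 ms.
Total = 39.7 ms.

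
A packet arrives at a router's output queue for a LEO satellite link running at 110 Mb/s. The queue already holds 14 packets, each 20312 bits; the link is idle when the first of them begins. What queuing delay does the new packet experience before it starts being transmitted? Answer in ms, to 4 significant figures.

Each queued packet: L/R = 20312/110000000 = 0.184655 ms.
14 queued → 2.58516 ms.
Queuing delay = 2.585 ms.

2.585 ms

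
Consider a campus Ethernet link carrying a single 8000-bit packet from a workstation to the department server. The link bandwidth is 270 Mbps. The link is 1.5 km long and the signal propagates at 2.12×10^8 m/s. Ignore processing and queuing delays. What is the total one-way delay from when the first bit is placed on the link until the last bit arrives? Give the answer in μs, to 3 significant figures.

Transmission delay = L/R = 8000 / 270000000 = 29.6296 μs.
Propagation delay = d/s = 1500 m / 212000000 m/s = 7.07547 μs.
Total = 36.7 μs.

36.7 μs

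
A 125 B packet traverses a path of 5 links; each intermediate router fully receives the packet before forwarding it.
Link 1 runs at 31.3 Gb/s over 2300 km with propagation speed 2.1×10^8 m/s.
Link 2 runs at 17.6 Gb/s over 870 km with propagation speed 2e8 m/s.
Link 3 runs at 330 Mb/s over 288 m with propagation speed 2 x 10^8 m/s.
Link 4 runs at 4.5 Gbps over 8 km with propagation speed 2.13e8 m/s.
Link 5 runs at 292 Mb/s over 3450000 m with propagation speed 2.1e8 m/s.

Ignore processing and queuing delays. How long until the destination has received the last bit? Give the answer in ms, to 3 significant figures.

L = 125 × 8 = 1000 bits.
Transmission delays (L/R per hop): 3.19489e-05, 5.68182e-05, 0.0030303, 0.000222222, 0.00342466 ms; sum = 0.00676595 ms.
Propagation delays (d/s per hop): 10.9524, 4.35, 0.00144, 0.0375587, 16.4286 ms; sum = 31.77 ms.
End-to-end = 31.8 ms.

31.8 ms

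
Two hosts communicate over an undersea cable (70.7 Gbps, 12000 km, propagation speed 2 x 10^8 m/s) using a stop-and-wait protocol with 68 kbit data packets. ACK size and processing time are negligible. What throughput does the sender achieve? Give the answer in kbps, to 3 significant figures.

t_tx = L/R = 68000/70700000000 = 9.6181e-07 s.
t_prop = 12000000/200000000 = 0.06 s; RTT = 0.12 s.
Cycle = t_tx + RTT = 0.120001 s.
Throughput = L / cycle = 68000 / 0.120001 = 567 kbps.

567 kbps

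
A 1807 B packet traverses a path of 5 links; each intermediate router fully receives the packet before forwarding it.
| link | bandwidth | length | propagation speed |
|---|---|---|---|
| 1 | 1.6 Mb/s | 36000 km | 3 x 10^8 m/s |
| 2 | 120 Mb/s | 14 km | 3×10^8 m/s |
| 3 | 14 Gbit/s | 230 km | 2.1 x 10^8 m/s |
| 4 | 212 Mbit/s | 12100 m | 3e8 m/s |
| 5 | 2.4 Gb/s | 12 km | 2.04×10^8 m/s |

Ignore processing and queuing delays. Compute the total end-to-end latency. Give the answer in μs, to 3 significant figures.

130000 μs

L = 1807 × 8 = 14456 bits.
Transmission delays (L/R per hop): 9035, 120.467, 1.03257, 68.1887, 6.02333 μs; sum = 9230.71 μs.
Propagation delays (d/s per hop): 120000, 46.6667, 1095.24, 40.3333, 58.8235 μs; sum = 121241 μs.
End-to-end = 130000 μs.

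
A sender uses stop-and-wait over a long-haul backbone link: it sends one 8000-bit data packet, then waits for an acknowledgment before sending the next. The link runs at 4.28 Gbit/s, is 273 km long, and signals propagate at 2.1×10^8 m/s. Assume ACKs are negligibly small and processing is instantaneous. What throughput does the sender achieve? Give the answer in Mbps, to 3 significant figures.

3.07 Mbps

t_tx = L/R = 8000/4.28e+09 = 1.86916e-06 s.
t_prop = 273000/210000000 = 0.0013 s; RTT = 0.0026 s.
Cycle = t_tx + RTT = 0.00260187 s.
Throughput = L / cycle = 8000 / 0.00260187 = 3.07 Mbps.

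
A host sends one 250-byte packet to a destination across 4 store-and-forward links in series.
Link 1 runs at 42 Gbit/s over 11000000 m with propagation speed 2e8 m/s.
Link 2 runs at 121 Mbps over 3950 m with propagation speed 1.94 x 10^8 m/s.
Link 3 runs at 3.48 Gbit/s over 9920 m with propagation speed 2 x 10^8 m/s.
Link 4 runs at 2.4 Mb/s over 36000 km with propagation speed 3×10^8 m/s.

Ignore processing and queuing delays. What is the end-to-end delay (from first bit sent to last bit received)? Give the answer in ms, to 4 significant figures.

175.9 ms

L = 250 × 8 = 2000 bits.
Transmission delays (L/R per hop): 4.7619e-05, 0.0165289, 0.000574713, 0.833333 ms; sum = 0.850485 ms.
Propagation delays (d/s per hop): 55, 0.0203608, 0.0496, 120 ms; sum = 175.07 ms.
End-to-end = 175.9 ms.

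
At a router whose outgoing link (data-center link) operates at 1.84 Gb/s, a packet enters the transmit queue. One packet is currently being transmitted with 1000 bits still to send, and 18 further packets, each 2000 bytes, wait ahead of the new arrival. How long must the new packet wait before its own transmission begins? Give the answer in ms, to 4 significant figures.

0.1571 ms

Each queued packet: L/R = 16000/1840000000 = 0.00869565 ms.
18 queued → 0.156522 ms.
Plus remaining 1000 bits of current packet: 0.000543478 ms.
Queuing delay = 0.1571 ms.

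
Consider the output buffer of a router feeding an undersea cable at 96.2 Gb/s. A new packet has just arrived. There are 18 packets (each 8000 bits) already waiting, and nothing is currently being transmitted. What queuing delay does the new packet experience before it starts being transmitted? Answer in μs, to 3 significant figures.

Each queued packet: L/R = 8000/96200000000 = 0.0831601 μs.
18 queued → 1.49688 μs.
Queuing delay = 1.50 μs.

1.50 μs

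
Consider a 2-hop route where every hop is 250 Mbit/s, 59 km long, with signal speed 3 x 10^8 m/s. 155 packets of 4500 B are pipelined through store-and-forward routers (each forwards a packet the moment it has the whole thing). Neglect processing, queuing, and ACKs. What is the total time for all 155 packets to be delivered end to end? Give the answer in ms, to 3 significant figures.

22.9 ms

Per-hop transmission t_tx = L/R = 36000/250000000 = 0.144 ms.
Per-hop propagation t_prop = 59000/300000000 = 0.196667 ms.
Pipeline fill: first packet needs 2·t_tx to clear all hops; remaining 154 packets each add one t_tx.
Total = (2+155-1)·t_tx + 2·t_prop = 156·0.144 + 2·0.196667 = 22.9 ms.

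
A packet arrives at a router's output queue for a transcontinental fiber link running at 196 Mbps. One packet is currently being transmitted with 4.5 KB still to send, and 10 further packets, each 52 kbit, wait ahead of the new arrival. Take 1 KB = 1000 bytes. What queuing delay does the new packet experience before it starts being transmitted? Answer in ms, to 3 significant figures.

2.84 ms

Each queued packet: L/R = 52000/196000000 = 0.265306 ms.
10 queued → 2.65306 ms.
Plus remaining 36000 bits of current packet: 0.183673 ms.
Queuing delay = 2.84 ms.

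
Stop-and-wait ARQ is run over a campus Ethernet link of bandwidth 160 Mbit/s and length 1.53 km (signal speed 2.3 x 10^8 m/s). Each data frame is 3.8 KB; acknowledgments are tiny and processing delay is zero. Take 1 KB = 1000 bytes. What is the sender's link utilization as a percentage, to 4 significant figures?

93.46 %

t_tx = L/R = 30400/160000000 = 0.00019 s.
t_prop = 1530/2.3e+08 = 6.65217e-06 s; RTT = 1.33043e-05 s.
Cycle = t_tx + RTT = 0.000203304 s.
Utilization = t_tx / cycle = 0.00019/0.000203304 = 93.46 %.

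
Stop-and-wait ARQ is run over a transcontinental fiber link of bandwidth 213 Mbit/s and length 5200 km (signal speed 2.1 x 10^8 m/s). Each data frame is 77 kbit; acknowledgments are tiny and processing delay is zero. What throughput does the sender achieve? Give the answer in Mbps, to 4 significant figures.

1.544 Mbps

t_tx = L/R = 77000/213000000 = 0.000361502 s.
t_prop = 5200000/210000000 = 0.0247619 s; RTT = 0.0495238 s.
Cycle = t_tx + RTT = 0.0498853 s.
Throughput = L / cycle = 77000 / 0.0498853 = 1.544 Mbps.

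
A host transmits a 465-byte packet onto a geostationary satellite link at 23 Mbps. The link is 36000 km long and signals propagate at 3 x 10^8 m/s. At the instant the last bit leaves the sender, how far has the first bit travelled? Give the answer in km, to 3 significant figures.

t_tx = L/R = 3720/23000000 = 0.000161739 s.
Distance = s × t_tx = 300000000 × 0.000161739 = 48.5 km.

48.5 km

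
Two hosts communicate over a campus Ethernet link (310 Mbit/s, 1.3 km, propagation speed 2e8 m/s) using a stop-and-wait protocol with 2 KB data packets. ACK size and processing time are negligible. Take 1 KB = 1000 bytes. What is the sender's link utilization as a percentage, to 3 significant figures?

79.9 %

t_tx = L/R = 16000/310000000 = 5.16129e-05 s.
t_prop = 1300/200000000 = 6.5e-06 s; RTT = 1.3e-05 s.
Cycle = t_tx + RTT = 6.46129e-05 s.
Utilization = t_tx / cycle = 5.16129e-05/6.46129e-05 = 79.9 %.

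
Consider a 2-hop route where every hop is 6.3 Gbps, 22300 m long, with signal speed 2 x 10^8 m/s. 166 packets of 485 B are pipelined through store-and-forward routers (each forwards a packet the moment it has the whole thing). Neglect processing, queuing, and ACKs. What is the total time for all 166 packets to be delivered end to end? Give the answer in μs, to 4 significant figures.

Per-hop transmission t_tx = L/R = 3880/6300000000 = 0.615873 μs.
Per-hop propagation t_prop = 22300/200000000 = 111.5 μs.
Pipeline fill: first packet needs 2·t_tx to clear all hops; remaining 165 packets each add one t_tx.
Total = (2+166-1)·t_tx + 2·t_prop = 167·0.615873 + 2·111.5 = 325.9 μs.

325.9 μs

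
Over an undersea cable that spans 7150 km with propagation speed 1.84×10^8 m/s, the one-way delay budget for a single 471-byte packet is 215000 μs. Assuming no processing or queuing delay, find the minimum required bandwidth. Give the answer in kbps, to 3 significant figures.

21.4 kbps

L = 3768 bits.
Propagation delay = 7150000 / 184000000 = 38858.7 μs.
Transmission budget = 215000 − 38858.7 = 176141 μs.
R ≥ L / t_tx = 3768 bits / 0.176141 s = 21.4 kbps.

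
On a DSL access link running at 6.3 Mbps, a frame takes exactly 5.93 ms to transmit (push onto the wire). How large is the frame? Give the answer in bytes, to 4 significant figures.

L = R × t_tx = 6300000 b/s × 0.00593 s = 37359 bits.
In bytes: 37359 / 8 = 4670 bytes.

4670 bytes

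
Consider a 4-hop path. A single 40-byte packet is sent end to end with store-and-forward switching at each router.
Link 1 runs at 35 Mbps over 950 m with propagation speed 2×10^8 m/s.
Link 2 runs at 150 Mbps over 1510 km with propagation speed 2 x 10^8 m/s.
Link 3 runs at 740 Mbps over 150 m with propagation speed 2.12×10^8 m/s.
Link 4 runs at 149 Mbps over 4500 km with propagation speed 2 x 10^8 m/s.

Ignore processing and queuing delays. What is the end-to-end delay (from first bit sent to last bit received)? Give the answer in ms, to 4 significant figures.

30.07 ms

L = 40 × 8 = 320 bits.
Transmission delays (L/R per hop): 0.00914286, 0.00213333, 0.000432432, 0.00214765 ms; sum = 0.0138563 ms.
Propagation delays (d/s per hop): 0.00475, 7.55, 0.000707547, 22.5 ms; sum = 30.0555 ms.
End-to-end = 30.07 ms.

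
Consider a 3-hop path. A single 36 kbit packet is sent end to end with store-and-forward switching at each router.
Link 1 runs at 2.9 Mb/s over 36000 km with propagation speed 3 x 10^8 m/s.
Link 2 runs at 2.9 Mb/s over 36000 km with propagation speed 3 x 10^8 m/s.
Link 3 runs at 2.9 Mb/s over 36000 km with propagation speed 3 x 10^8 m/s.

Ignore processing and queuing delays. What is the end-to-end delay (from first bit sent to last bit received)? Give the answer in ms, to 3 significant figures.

397 ms

L = 36000 bits.
Transmission delay per hop = L/R = 36000/2900000 = 12.4138 ms; 3 hops → 37.2414 ms.
Propagation delays (d/s per hop): 120, 120, 120 ms; sum = 360 ms.
End-to-end = 397 ms.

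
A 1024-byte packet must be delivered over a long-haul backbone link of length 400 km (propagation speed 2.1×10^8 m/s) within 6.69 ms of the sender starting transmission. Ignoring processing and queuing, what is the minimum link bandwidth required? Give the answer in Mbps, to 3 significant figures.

1.71 Mbps

L = 8192 bits.
Propagation delay = 400000 / 210000000 = 1.90476 ms.
Transmission budget = 6.69 − 1.90476 = 4.78524 ms.
R ≥ L / t_tx = 8192 bits / 0.00478524 s = 1.71 Mbps.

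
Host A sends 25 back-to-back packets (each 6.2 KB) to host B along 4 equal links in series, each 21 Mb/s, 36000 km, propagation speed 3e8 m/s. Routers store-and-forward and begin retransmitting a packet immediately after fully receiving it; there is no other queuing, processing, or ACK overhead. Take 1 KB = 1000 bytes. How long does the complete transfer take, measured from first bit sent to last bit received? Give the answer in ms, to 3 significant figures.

Per-hop transmission t_tx = L/R = 49600/21000000 = 2.3619 ms.
Per-hop propagation t_prop = 36000000/300000000 = 120 ms.
Pipeline fill: first packet needs 4·t_tx to clear all hops; remaining 24 packets each add one t_tx.
Total = (4+25-1)·t_tx + 4·t_prop = 28·2.3619 + 4·120 = 546 ms.

546 ms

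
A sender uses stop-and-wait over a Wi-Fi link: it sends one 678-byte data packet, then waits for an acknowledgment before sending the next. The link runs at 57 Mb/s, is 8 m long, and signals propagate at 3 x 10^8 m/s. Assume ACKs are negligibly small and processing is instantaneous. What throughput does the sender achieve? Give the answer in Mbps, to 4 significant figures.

56.97 Mbps

t_tx = L/R = 5424/57000000 = 9.51579e-05 s.
t_prop = 8/300000000 = 2.66667e-08 s; RTT = 5.33333e-08 s.
Cycle = t_tx + RTT = 9.52112e-05 s.
Throughput = L / cycle = 5424 / 9.52112e-05 = 56.97 Mbps.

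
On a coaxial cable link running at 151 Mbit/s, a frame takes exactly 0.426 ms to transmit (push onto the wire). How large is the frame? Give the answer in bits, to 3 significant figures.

64300 bits

L = R × t_tx = 151000000 b/s × 0.000426 s = 64326 bits.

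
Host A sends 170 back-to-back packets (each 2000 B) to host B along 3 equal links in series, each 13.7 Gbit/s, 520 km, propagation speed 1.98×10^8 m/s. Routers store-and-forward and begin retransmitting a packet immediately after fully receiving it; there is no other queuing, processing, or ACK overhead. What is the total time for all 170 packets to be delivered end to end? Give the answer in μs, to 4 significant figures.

Per-hop transmission t_tx = L/R = 16000/13700000000 = 1.16788 μs.
Per-hop propagation t_prop = 520000/198000000 = 2626.26 μs.
Pipeline fill: first packet needs 3·t_tx to clear all hops; remaining 169 packets each add one t_tx.
Total = (3+170-1)·t_tx + 3·t_prop = 172·1.16788 + 3·2626.26 = 8080 μs.

8080 μs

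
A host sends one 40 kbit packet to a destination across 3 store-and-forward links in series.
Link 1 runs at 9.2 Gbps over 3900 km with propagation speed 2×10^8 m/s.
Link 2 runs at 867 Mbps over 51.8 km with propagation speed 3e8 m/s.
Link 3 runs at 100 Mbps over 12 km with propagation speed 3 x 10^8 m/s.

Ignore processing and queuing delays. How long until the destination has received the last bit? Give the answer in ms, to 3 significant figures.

20.2 ms

L = 40000 bits.
Transmission delays (L/R per hop): 0.00434783, 0.0461361, 0.4 ms; sum = 0.450484 ms.
Propagation delays (d/s per hop): 19.5, 0.172667, 0.04 ms; sum = 19.7127 ms.
End-to-end = 20.2 ms.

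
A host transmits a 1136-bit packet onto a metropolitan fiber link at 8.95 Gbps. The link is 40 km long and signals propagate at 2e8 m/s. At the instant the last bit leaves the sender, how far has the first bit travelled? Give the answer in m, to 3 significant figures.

25.4 m

t_tx = L/R = 1136/8950000000 = 1.26927e-07 s.
Distance = s × t_tx = 200000000 × 1.26927e-07 = 25.4 m.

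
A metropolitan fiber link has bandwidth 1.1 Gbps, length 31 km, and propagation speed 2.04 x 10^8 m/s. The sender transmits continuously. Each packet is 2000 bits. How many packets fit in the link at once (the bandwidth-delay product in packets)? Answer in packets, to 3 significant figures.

Propagation delay = 31000 / 204000000 = 0.000151961 s.
BDP = R × t_prop = 1100000000 × 0.000151961 = 167157 bits.
In packets of 2000 bits: 83.6 packets.

83.6 packets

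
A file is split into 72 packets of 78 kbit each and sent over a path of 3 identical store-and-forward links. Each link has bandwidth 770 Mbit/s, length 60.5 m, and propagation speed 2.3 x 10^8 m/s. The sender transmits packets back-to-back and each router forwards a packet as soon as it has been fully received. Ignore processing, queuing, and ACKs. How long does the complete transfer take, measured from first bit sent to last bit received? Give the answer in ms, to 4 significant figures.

Per-hop transmission t_tx = L/R = 78000/770000000 = 0.101299 ms.
Per-hop propagation t_prop = 60.5/2.3e+08 = 0.000263043 ms.
Pipeline fill: first packet needs 3·t_tx to clear all hops; remaining 71 packets each add one t_tx.
Total = (3+72-1)·t_tx + 3·t_prop = 74·0.101299 + 3·0.000263043 = 7.497 ms.

7.497 ms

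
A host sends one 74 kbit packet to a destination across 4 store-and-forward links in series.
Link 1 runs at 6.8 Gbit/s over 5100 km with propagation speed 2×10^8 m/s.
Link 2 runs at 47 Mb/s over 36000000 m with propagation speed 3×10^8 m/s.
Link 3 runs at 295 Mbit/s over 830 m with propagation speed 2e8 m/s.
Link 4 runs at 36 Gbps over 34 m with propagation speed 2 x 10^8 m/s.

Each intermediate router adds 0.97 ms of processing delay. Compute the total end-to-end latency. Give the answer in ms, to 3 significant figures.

150 ms

L = 74000 bits.
Transmission delays (L/R per hop): 0.0108824, 1.57447, 0.250847, 0.00205556 ms; sum = 1.83825 ms.
Propagation delays (d/s per hop): 25.5, 120, 0.00415, 0.00017 ms; sum = 145.504 ms.
Processing at 3 router(s): 3 × 0.97 ms = 2.91 ms.
End-to-end = 150 ms.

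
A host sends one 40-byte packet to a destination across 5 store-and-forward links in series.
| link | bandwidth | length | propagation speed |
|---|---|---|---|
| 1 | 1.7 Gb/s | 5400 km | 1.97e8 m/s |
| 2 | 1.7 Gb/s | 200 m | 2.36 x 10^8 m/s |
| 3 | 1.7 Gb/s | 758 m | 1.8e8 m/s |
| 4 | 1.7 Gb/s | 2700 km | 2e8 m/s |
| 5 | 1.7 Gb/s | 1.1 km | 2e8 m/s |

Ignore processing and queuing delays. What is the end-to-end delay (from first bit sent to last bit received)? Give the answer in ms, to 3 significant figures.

L = 40 × 8 = 320 bits.
Transmission delay per hop = L/R = 320/1700000000 = 0.000188235 ms; 5 hops → 0.000941176 ms.
Propagation delays (d/s per hop): 27.4112, 0.000847458, 0.00421111, 13.5, 0.0055 ms; sum = 40.9217 ms.
End-to-end = 40.9 ms.

40.9 ms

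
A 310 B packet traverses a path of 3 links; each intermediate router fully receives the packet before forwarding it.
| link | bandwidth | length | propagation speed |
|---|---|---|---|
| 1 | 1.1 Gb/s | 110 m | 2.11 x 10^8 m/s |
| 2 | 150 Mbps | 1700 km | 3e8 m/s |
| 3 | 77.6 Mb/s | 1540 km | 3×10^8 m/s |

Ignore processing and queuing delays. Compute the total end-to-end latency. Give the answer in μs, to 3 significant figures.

L = 310 × 8 = 2480 bits.
Transmission delays (L/R per hop): 2.25455, 16.5333, 31.9588 μs; sum = 50.7466 μs.
Propagation delays (d/s per hop): 0.521327, 5666.67, 5133.33 μs; sum = 10800.5 μs.
End-to-end = 10900 μs.

10900 μs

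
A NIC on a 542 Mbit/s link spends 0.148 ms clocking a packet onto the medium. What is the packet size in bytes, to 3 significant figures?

10000 bytes

L = R × t_tx = 542000000 b/s × 0.000148 s = 80216 bits.
In bytes: 80216 / 8 = 10000 bytes.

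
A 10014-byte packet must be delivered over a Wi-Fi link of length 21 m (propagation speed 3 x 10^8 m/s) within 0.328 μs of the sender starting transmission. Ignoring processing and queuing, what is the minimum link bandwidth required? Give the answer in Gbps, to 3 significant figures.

L = 80112 bits.
Propagation delay = 21 / 300000000 = 0.07 μs.
Transmission budget = 0.328 − 0.07 = 0.258 μs.
R ≥ L / t_tx = 80112 bits / 2.58e-07 s = 311 Gbps.

311 Gbps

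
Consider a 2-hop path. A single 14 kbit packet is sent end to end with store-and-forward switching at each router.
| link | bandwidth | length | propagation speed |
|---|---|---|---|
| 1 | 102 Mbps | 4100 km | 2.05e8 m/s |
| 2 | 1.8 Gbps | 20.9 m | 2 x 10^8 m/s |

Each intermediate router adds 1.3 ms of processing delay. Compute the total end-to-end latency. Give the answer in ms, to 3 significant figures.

L = 14000 bits.
Transmission delays (L/R per hop): 0.137255, 0.00777778 ms; sum = 0.145033 ms.
Propagation delays (d/s per hop): 20, 0.0001045 ms; sum = 20.0001 ms.
Processing at 1 router(s): 1 × 1.3 ms = 1.3 ms.
End-to-end = 21.4 ms.

21.4 ms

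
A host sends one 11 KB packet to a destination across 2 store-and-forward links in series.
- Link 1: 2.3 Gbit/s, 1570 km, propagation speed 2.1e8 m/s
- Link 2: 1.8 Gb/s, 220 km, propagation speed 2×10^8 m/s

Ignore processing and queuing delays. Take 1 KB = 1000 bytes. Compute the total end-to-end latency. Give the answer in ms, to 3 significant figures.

L = 88000 bits.
Transmission delays (L/R per hop): 0.0382609, 0.0488889 ms; sum = 0.0871498 ms.
Propagation delays (d/s per hop): 7.47619, 1.1 ms; sum = 8.57619 ms.
End-to-end = 8.66 ms.

8.66 ms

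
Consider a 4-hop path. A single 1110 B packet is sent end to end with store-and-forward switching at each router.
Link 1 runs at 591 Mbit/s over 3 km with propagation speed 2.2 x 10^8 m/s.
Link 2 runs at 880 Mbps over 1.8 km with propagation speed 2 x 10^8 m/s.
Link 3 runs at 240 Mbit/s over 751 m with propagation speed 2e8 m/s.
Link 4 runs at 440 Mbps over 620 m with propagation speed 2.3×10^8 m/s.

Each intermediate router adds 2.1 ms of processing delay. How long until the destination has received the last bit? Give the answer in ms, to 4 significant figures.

6.411 ms

L = 1110 × 8 = 8880 bits.
Transmission delays (L/R per hop): 0.0150254, 0.0100909, 0.037, 0.0201818 ms; sum = 0.0822981 ms.
Propagation delays (d/s per hop): 0.0136364, 0.009, 0.003755, 0.00269565 ms; sum = 0.029087 ms.
Processing at 3 router(s): 3 × 2.1 ms = 6.3 ms.
End-to-end = 6.411 ms.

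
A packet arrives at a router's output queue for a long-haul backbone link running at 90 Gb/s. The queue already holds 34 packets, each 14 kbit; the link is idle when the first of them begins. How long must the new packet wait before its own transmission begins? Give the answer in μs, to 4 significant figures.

5.289 μs

Each queued packet: L/R = 14000/90000000000 = 0.155556 μs.
34 queued → 5.28889 μs.
Queuing delay = 5.289 μs.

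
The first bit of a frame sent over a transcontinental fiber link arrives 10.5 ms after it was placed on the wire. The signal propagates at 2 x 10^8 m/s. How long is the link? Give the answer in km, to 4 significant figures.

2100 km

d = s × t_prop = 200000000 × 0.0105 = 2100 km.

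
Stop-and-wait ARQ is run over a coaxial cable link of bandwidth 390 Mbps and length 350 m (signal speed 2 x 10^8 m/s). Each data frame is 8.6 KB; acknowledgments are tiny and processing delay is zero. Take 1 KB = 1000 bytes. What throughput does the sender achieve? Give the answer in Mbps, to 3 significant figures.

t_tx = L/R = 68800/390000000 = 0.00017641 s.
t_prop = 350/200000000 = 1.75e-06 s; RTT = 3.5e-06 s.
Cycle = t_tx + RTT = 0.00017991 s.
Throughput = L / cycle = 68800 / 0.00017991 = 382 Mbps.

382 Mbps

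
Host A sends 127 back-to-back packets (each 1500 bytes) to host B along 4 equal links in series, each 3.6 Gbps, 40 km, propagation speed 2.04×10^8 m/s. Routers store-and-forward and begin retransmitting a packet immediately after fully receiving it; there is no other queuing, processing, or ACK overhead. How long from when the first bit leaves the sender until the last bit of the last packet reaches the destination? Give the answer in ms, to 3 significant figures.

Per-hop transmission t_tx = L/R = 12000/3600000000 = 0.00333333 ms.
Per-hop propagation t_prop = 40000/204000000 = 0.196078 ms.
Pipeline fill: first packet needs 4·t_tx to clear all hops; remaining 126 packets each add one t_tx.
Total = (4+127-1)·t_tx + 4·t_prop = 130·0.00333333 + 4·0.196078 = 1.22 ms.

1.22 ms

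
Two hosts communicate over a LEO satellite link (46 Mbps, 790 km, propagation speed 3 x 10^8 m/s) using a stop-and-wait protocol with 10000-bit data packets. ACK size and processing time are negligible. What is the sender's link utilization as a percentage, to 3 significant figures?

t_tx = L/R = 10000/46000000 = 0.000217391 s.
t_prop = 790000/300000000 = 0.00263333 s; RTT = 0.00526667 s.
Cycle = t_tx + RTT = 0.00548406 s.
Utilization = t_tx / cycle = 0.000217391/0.00548406 = 3.96 %.

3.96 %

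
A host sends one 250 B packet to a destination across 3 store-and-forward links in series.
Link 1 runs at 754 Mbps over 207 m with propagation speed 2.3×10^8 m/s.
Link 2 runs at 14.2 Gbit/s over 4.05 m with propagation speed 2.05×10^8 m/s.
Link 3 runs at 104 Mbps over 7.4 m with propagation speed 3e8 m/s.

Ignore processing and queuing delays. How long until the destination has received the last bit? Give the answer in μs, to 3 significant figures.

L = 250 × 8 = 2000 bits.
Transmission delays (L/R per hop): 2.65252, 0.140845, 19.2308 μs; sum = 22.0241 μs.
Propagation delays (d/s per hop): 0.9, 0.0197561, 0.0246667 μs; sum = 0.944423 μs.
End-to-end = 23.0 μs.

23.0 μs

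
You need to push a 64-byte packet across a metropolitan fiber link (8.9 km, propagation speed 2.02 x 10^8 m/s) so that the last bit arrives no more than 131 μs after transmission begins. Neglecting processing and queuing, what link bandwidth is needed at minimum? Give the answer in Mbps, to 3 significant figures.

L = 512 bits.
Propagation delay = 8900 / 202000000 = 44.0594 μs.
Transmission budget = 131 − 44.0594 = 86.9406 μs.
R ≥ L / t_tx = 512 bits / 8.69406e-05 s = 5.89 Mbps.

5.89 Mbps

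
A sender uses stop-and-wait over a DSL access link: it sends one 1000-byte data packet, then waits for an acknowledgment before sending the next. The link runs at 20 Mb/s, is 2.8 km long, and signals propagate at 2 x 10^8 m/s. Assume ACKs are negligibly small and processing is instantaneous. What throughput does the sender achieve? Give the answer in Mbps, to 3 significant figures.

t_tx = L/R = 8000/20000000 = 0.0004 s.
t_prop = 2800/200000000 = 1.4e-05 s; RTT = 2.8e-05 s.
Cycle = t_tx + RTT = 0.000428 s.
Throughput = L / cycle = 8000 / 0.000428 = 18.7 Mbps.

18.7 Mbps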